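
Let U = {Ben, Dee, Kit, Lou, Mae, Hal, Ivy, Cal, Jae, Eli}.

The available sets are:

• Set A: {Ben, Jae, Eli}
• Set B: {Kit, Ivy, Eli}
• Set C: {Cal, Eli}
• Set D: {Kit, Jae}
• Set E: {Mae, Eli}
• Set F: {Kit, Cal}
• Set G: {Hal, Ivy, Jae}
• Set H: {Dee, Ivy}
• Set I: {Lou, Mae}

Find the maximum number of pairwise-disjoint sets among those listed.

4

C, D, H, I are pairwise disjoint (C={Cal,Eli}; D={Kit,Jae}; H={Dee,Ivy}; I={Lou,Mae}).
Every remaining set overlaps one of these, and no 5 of the listed sets are pairwise disjoint, so 4 is the maximum.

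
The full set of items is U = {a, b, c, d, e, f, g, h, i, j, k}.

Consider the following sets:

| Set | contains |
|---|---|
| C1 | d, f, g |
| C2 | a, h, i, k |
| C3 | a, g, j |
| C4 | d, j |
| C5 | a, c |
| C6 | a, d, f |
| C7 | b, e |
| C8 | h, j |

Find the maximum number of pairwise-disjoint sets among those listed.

C1, C5, C7, C8 are pairwise disjoint (C1={d,f,g}; C5={a,c}; C7={b,e}; C8={h,j}).
Every remaining set overlaps one of these, and no 5 of the listed sets are pairwise disjoint, so 4 is the maximum.

4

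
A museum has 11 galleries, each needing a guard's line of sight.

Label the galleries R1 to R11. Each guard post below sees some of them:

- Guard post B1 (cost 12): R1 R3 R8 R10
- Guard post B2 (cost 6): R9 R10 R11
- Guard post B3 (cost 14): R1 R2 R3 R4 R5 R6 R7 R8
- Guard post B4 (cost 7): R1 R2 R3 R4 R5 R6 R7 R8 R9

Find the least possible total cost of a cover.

13

B2, B4 together cover every gallery (B2 ∪ B4 = {R1, R2, R3, R4, R5, R6, R7, R8, R9, R10, R11}); total cost 6 + 7 = 13.
No covering selection has total cost below 13.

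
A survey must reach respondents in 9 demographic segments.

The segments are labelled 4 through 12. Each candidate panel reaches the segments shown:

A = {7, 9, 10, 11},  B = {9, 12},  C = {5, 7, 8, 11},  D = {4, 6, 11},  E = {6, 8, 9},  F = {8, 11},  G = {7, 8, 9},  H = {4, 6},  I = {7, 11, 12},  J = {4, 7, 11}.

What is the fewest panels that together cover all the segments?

4

Take {A, C, H, I}. Their union is {4, 5, 6, 7, 8, 9, 10, 11, 12}, which is all 9 segments.
Only C contains 5, so C is forced; the remaining 5 segments need at least 3 more panels (each remaining panel adds at most 2) — so at least 4 panels are needed, and 4 is optimal.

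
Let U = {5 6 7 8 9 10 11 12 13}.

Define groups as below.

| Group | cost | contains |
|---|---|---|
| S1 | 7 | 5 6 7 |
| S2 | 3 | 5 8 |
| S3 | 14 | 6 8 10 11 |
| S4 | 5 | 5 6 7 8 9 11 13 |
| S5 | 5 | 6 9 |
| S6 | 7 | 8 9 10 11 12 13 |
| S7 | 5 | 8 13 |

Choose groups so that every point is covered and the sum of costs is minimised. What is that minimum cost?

S4, S6 together cover every point (S4 ∪ S6 = {5, 6, 7, 8, 9, 10, 11, 12, 13}); total cost 5 + 7 = 12.
No covering selection has total cost below 12.

12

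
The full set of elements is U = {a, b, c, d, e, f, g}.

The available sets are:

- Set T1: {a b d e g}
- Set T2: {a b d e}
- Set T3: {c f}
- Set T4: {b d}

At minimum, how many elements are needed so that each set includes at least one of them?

The 2 elements {b, f} hit every set.
The sets T1, T3 are pairwise disjoint, so any hitting set needs a separate element for each — at least 2. Hence 2 is optimal.

2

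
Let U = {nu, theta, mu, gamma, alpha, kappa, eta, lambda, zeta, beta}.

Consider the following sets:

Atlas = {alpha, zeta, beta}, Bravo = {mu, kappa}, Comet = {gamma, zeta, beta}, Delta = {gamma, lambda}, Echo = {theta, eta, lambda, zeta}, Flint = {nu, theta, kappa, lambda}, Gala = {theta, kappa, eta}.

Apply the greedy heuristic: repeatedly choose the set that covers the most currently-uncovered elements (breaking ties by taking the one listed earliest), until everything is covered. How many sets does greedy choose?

5

Greedy: pick Echo (covers 4 new) → pick Atlas (covers 2 new) → pick Bravo (covers 2 new) → pick Comet (covers 1 new) → pick Flint (covers 1 new). Total picks: 5.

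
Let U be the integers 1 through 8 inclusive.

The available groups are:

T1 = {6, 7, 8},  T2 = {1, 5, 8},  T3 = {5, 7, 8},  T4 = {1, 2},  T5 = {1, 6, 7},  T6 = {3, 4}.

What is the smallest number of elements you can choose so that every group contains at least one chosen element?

3

The 3 elements {1, 4, 8} hit every group.
The groups T1, T4, T6 are pairwise disjoint, so any hitting set needs a separate element for each — at least 3. Hence 3 is optimal.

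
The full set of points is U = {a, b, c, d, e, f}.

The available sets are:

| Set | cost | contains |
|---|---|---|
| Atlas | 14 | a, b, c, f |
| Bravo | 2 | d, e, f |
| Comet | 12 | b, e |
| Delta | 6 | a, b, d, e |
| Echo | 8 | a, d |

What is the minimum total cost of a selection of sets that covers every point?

Atlas, Bravo together cover every point (Atlas ∪ Bravo = {a, b, c, d, e, f}); total cost 14 + 2 = 16.
The greedy pick Bravo, Delta, Atlas costs 22; no covering selection beats 16.

16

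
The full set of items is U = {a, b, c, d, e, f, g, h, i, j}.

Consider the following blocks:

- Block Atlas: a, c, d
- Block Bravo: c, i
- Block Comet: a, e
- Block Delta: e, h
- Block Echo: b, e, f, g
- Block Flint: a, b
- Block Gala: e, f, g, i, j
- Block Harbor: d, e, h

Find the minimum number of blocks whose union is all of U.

4

Atlas and Delta and Flint and Gala together: Atlas ∪ Delta ∪ Flint ∪ Gala = {a, b, c, d, e, f, g, h, i, j} — every item is covered.
No 3 of the 8 blocks cover everything (all 56 combinations miss at least one item), so 4 is optimal.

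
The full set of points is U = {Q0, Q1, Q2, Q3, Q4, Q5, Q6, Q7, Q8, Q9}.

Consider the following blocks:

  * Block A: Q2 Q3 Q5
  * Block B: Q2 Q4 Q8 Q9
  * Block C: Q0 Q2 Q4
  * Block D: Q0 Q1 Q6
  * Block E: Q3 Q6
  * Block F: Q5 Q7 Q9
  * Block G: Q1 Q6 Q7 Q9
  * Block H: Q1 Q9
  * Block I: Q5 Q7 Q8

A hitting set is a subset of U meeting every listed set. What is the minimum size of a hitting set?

4

The 4 points {Q1, Q3, Q4, Q5} hit every block.
The blocks C, E, H, I are pairwise disjoint, so any hitting set needs a separate point for each — at least 4. Hence 4 is optimal.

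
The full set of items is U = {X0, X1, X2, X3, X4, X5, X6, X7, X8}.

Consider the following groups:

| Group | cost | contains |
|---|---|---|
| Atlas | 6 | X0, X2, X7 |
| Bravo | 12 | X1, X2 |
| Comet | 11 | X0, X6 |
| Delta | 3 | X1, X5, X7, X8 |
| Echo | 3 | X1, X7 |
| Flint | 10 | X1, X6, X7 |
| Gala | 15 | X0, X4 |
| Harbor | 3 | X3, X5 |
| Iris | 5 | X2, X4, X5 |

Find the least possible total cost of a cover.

22

Comet, Delta, Harbor, Iris together cover every item (Comet ∪ Delta ∪ Harbor ∪ Iris = {X0, X1, X2, X3, X4, X5, X6, X7, X8}); total cost 11 + 3 + 3 + 5 = 22.
No covering selection has total cost below 22.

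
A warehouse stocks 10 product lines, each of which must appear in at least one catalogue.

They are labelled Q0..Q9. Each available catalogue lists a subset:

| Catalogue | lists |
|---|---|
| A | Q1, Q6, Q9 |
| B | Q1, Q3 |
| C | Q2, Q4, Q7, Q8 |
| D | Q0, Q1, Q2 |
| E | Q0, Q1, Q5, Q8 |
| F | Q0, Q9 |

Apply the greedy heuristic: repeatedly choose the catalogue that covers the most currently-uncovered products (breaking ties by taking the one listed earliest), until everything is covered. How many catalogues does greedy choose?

4

Greedy: pick C (covers 4 new) → pick A (covers 3 new) → pick E (covers 2 new) → pick B (covers 1 new). Total picks: 4.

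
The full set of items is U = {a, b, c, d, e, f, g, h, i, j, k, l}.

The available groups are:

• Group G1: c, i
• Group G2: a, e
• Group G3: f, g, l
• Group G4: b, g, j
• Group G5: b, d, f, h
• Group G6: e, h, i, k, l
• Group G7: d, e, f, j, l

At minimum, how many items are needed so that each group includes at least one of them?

T = {a, f, i, j} meets every group (each contains at least one member of T), and |T| = 4.
No choice of 3 items meets every group, so 4 is the minimum.

4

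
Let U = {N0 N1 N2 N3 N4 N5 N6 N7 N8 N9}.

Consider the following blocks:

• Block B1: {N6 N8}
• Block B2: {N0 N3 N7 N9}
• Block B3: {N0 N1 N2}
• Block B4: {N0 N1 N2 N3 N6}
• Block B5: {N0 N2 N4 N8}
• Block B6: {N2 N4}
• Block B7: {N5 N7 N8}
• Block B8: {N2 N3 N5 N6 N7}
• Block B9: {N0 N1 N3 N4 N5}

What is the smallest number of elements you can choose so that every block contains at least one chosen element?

3

The 3 elements {N2, N3, N8} hit every block.
The blocks B1, B2, B6 are pairwise disjoint, so any hitting set needs a separate element for each — at least 3. Hence 3 is optimal.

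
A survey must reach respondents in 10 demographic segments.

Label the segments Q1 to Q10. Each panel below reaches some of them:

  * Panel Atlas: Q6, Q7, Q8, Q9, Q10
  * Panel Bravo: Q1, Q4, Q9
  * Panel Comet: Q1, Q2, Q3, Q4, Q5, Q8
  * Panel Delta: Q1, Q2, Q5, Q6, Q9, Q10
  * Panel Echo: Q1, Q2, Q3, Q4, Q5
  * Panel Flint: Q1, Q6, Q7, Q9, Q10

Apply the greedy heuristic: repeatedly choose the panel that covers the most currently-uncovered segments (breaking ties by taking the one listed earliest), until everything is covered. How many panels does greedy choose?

Greedy: pick Comet (covers 6 new) → pick Atlas (covers 4 new). Total picks: 2.

2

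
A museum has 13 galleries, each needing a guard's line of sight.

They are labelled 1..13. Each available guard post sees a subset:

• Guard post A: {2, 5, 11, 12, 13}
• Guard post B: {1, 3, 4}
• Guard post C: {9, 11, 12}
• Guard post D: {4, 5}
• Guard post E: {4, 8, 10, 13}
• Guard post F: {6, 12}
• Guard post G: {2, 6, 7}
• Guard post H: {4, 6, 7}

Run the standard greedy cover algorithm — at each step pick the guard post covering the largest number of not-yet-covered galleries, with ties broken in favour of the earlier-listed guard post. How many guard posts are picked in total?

Greedy: pick A (covers 5 new) → pick B (covers 3 new) → pick E (covers 2 new) → pick G (covers 2 new) → pick C (covers 1 new). Total picks: 5.

5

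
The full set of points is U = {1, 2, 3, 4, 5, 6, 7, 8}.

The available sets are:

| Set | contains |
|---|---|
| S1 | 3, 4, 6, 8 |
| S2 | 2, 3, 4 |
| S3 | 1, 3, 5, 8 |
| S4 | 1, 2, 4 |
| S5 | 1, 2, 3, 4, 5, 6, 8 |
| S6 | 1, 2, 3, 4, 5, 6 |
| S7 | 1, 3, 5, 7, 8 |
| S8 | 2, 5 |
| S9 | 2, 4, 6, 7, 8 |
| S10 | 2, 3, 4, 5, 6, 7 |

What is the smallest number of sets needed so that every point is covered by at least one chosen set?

S3 and S10 cover everything between them: the union {1, 2, 3, 4, 5, 6, 7, 8} is all of U.
No single set has all 8 points (the largest, S5, has 7), so 2 is optimal.

2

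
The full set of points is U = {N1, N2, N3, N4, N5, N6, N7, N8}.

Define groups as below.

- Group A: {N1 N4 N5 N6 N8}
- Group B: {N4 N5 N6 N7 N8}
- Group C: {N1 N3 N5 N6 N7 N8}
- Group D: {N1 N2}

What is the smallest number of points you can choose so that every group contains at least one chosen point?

2

The 2 points {N1, N6} hit every group.
The groups B, D are pairwise disjoint, so any hitting set needs a separate point for each — at least 2. Hence 2 is optimal.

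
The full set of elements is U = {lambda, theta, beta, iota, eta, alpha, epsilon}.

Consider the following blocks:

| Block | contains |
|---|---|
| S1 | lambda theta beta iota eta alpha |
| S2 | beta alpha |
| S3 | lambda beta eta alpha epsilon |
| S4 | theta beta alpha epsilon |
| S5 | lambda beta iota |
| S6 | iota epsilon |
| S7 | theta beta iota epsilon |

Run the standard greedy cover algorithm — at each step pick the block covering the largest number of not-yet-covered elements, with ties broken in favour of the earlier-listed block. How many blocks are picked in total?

Greedy: pick S1 (covers 6 new) → pick S3 (covers 1 new). Total picks: 2.

2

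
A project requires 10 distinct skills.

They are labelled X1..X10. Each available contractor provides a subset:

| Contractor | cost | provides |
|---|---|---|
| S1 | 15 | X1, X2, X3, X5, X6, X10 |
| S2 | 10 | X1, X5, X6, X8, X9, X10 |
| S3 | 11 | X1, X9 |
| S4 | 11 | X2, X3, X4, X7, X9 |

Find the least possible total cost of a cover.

S2, S4 together cover every skill (S2 ∪ S4 = {X1, X2, X3, X4, X5, X6, X7, X8, X9, X10}); total cost 10 + 11 = 21.
No covering selection has total cost below 21.

21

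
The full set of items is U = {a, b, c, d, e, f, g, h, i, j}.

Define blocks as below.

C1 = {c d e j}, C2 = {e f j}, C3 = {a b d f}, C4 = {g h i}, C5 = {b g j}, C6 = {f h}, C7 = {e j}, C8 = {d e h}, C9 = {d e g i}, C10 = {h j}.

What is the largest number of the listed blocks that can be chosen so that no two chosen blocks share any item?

C3, C4, C7 are pairwise disjoint (C3={a,b,d,f}; C4={g,h,i}; C7={e,j}).
Every remaining block overlaps one of these, and no 4 of the listed blocks are pairwise disjoint, so 3 is the maximum.

3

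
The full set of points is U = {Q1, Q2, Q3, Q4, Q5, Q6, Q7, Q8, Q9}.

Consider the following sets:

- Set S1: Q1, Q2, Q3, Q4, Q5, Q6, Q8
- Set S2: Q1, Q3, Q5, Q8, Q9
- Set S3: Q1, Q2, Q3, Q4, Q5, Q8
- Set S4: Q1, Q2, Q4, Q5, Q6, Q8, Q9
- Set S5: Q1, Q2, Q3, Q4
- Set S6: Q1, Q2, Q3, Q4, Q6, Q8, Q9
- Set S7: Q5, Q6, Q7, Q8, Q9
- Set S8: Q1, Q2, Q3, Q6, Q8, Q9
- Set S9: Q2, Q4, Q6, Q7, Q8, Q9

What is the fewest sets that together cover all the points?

2

S5 and S7 cover everything between them: the union {Q1, Q2, Q3, Q4, Q5, Q6, Q7, Q8, Q9} is all of U.
No single set has all 9 points (the largest, S1, has 7), so 2 is optimal.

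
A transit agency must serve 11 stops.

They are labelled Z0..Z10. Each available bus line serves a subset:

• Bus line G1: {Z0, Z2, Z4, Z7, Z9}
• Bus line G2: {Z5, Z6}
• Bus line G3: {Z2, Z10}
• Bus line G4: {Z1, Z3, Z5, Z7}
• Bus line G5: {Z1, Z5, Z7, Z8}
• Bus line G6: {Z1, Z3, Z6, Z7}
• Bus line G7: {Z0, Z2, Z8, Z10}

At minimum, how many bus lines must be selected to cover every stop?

4

Take {G1, G2, G4, G7}. Their union is {Z0, Z1, Z2, Z3, Z4, Z5, Z6, Z7, Z8, Z9, Z10}, which is all 11 stops.
No 3 of the 7 bus lines cover everything (all 35 combinations miss at least one stop), so 4 is optimal.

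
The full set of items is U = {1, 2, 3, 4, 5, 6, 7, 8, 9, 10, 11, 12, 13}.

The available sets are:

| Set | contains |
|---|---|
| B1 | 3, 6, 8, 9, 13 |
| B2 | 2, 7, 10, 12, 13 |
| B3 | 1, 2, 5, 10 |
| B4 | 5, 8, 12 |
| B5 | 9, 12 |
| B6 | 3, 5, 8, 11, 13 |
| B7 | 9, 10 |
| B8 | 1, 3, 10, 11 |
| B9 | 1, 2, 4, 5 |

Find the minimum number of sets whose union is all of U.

4

B1 and B2 and B6 and B9 together: B1 ∪ B2 ∪ B6 ∪ B9 = {1, 2, 3, 4, 5, 6, 7, 8, 9, 10, 11, 12, 13} — every item is covered.
No 3 of the 9 sets cover everything (all 84 combinations miss at least one item), so 4 is optimal.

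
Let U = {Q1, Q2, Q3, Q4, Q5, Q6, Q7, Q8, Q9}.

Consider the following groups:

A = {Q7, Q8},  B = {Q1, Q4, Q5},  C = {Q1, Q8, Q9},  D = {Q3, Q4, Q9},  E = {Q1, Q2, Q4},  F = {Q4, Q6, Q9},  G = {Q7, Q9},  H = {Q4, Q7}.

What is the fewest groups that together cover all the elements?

Take {A, B, D, E, F}. Their union is {Q1, Q2, Q3, Q4, Q5, Q6, Q7, Q8, Q9}, which is all 9 elements.
No 4 of the 8 groups cover everything (all 70 combinations miss at least one element), so 5 is optimal.

5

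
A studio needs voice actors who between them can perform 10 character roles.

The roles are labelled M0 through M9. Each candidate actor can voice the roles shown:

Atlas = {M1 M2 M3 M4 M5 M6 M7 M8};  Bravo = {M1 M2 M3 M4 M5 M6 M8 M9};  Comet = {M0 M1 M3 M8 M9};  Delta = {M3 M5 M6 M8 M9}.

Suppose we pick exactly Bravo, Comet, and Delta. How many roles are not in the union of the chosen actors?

Union of Bravo, Comet, Delta = {M0, M1, M2, M3, M4, M5, M6, M8, M9}.
Not covered: M7 — 1 role.

1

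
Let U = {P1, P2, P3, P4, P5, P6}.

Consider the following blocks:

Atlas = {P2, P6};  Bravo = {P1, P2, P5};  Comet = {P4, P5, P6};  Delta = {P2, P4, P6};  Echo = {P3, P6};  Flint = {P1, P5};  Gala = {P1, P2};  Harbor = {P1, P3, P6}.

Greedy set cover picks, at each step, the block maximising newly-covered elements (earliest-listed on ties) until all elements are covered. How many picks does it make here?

Greedy: pick Bravo (covers 3 new) → pick Comet (covers 2 new) → pick Echo (covers 1 new). Total picks: 3.

3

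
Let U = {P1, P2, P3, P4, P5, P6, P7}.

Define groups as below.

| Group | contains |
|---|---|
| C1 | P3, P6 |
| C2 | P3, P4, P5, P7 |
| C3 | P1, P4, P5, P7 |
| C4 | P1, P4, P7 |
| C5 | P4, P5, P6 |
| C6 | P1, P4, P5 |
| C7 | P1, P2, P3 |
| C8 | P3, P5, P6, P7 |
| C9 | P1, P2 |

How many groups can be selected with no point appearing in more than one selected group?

2

C5, C7 are pairwise disjoint (C5={P4,P5,P6}; C7={P1,P2,P3}).
Every remaining group overlaps one of these, and no 3 of the listed groups are pairwise disjoint, so 2 is the maximum.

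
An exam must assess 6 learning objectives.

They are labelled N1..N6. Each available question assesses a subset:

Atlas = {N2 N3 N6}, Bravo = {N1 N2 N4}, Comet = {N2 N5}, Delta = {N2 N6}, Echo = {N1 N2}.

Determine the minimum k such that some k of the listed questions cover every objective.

3

Atlas and Bravo and Comet together: Atlas ∪ Bravo ∪ Comet = {N1, N2, N3, N4, N5, N6} — every objective is covered.
Only Atlas contains N3, so Atlas is forced; the remaining 3 objectives need at least 2 more questions (each remaining question adds at most 2) — so at least 3 questions are needed, and 3 is optimal.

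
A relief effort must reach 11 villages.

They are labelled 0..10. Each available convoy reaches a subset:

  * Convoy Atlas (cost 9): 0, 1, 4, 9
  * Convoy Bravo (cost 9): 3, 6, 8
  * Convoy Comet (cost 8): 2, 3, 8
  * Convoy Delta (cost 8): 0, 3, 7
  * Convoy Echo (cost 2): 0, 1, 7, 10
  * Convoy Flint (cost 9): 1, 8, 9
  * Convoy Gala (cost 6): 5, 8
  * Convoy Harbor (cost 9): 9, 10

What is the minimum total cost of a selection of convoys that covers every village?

Atlas, Bravo, Comet, Echo, Gala together cover every village (Atlas ∪ Bravo ∪ Comet ∪ Echo ∪ Gala = {0, 1, 2, 3, 4, 5, 6, 7, 8, 9, 10}); total cost 9 + 9 + 8 + 2 + 6 = 34.
No covering selection has total cost below 34.

34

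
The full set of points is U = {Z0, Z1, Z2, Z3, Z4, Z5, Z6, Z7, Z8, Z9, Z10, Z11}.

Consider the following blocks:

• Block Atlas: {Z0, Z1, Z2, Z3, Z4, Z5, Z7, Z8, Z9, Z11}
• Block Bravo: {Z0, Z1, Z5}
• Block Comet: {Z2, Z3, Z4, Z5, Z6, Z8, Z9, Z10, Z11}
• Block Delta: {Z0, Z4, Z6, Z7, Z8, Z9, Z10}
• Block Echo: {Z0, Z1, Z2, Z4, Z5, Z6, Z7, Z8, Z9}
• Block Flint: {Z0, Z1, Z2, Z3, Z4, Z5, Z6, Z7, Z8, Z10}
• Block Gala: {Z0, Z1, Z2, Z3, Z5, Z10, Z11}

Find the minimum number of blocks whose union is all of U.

Atlas and Comet cover everything between them: the union {Z0, Z1, Z2, Z3, Z4, Z5, Z6, Z7, Z8, Z9, Z10, Z11} is all of U.
No single block has all 12 points (the largest, Atlas, has 10), so 2 is optimal.

2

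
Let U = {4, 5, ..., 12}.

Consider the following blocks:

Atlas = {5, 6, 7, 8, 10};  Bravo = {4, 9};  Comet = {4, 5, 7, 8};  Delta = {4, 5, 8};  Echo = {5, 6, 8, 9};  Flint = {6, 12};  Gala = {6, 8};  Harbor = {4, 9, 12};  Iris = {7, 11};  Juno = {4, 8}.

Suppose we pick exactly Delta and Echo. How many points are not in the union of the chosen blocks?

Union of Delta, Echo = {4, 5, 6, 8, 9}.
Not covered: 7, 10, 11, 12 — 4 points.

4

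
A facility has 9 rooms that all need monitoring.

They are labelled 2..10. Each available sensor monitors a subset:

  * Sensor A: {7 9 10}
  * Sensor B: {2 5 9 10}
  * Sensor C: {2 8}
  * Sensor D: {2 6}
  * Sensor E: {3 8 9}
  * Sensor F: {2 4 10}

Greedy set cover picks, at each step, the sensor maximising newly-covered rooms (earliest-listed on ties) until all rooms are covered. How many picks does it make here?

5

Greedy: pick B (covers 4 new) → pick E (covers 2 new) → pick A (covers 1 new) → pick D (covers 1 new) → pick F (covers 1 new). Total picks: 5.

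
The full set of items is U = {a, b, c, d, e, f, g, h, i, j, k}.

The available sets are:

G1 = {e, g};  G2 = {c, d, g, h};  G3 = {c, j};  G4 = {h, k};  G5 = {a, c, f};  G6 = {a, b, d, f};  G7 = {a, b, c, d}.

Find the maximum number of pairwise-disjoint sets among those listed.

4

G1, G3, G4, G6 are pairwise disjoint (G1={e,g}; G3={c,j}; G4={h,k}; G6={a,b,d,f}).
Every remaining set overlaps one of these, and no 5 of the listed sets are pairwise disjoint, so 4 is the maximum.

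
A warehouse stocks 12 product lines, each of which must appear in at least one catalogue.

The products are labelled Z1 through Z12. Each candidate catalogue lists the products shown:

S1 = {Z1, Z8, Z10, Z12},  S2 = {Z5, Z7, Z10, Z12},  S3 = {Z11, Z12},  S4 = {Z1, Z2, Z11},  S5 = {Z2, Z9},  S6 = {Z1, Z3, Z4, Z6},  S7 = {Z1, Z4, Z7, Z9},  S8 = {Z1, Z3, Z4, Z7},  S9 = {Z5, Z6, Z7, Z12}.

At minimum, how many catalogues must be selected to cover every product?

S1 and S4 and S6 and S7 and S9 together: S1 ∪ S4 ∪ S6 ∪ S7 ∪ S9 = {Z1, Z2, Z3, Z4, Z5, Z6, Z7, Z8, Z9, Z10, Z11, Z12} — every product is covered.
No 4 of the 9 catalogues cover everything (all 126 combinations miss at least one product), so 5 is optimal.

5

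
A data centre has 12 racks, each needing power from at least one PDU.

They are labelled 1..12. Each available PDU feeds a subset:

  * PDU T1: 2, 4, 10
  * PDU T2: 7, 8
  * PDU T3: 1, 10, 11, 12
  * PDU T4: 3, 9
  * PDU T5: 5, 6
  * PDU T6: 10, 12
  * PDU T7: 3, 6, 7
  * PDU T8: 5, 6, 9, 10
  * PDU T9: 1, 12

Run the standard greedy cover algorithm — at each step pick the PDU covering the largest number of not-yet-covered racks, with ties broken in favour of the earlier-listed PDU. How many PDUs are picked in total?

5

Greedy: pick T3 (covers 4 new) → pick T7 (covers 3 new) → pick T1 (covers 2 new) → pick T8 (covers 2 new) → pick T2 (covers 1 new). Total picks: 5.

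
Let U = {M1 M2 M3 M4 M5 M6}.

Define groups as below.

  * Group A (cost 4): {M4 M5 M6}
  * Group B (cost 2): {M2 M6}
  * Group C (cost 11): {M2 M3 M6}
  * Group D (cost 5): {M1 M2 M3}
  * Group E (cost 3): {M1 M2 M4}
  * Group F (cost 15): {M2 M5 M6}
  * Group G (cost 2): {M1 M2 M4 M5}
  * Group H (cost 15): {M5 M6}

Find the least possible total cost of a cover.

B, D, G together cover every element (B ∪ D ∪ G = {M1, M2, M3, M4, M5, M6}); total cost 2 + 5 + 2 = 9.
No covering selection has total cost below 9.

9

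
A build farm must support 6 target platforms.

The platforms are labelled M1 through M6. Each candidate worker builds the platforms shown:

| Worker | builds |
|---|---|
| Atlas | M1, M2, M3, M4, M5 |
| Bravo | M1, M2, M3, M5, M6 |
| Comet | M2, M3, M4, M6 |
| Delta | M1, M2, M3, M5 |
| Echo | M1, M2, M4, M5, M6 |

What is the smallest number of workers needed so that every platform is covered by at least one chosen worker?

Atlas and Comet together: Atlas ∪ Comet = {M1, M2, M3, M4, M5, M6} — every platform is covered.
No single worker has all 6 platforms (the largest, Atlas, has 5), so 2 is optimal.

2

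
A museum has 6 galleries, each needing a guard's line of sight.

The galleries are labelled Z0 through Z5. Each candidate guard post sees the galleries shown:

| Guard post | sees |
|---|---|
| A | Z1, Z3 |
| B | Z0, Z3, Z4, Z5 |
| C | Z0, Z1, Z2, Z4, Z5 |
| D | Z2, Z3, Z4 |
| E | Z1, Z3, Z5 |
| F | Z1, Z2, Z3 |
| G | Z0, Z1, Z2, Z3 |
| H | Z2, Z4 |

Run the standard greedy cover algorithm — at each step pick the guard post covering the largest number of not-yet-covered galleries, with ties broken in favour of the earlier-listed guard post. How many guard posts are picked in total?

Greedy: pick C (covers 5 new) → pick A (covers 1 new). Total picks: 2.

2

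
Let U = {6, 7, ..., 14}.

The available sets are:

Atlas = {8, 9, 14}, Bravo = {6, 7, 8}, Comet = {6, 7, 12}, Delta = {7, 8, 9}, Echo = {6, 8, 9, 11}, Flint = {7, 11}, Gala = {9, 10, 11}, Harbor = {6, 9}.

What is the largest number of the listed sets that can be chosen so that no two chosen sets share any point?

Comet, Gala are pairwise disjoint (Comet={6,7,12}; Gala={9,10,11}).
Every remaining set overlaps one of these, and no 3 of the listed sets are pairwise disjoint, so 2 is the maximum.

2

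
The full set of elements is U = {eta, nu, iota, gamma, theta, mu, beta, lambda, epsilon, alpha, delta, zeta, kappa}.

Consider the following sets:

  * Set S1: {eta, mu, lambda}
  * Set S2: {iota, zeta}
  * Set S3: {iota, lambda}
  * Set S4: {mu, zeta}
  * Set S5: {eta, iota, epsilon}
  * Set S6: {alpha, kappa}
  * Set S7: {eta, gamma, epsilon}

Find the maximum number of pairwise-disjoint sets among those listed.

S3, S4, S6, S7 are pairwise disjoint (S3={iota,lambda}; S4={mu,zeta}; S6={alpha,kappa}; S7={eta,gamma,epsilon}).
Every remaining set overlaps one of these, and no 5 of the listed sets are pairwise disjoint, so 4 is the maximum.

4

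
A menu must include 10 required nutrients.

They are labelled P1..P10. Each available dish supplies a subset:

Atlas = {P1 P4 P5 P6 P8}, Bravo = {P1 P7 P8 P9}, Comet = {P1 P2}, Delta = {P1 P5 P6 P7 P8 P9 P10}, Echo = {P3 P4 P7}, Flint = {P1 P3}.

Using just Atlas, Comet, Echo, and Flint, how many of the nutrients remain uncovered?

Union of Atlas, Comet, Echo, Flint = {P1, P2, P3, P4, P5, P6, P7, P8}.
Not covered: P9, P10 — 2 nutrients.

2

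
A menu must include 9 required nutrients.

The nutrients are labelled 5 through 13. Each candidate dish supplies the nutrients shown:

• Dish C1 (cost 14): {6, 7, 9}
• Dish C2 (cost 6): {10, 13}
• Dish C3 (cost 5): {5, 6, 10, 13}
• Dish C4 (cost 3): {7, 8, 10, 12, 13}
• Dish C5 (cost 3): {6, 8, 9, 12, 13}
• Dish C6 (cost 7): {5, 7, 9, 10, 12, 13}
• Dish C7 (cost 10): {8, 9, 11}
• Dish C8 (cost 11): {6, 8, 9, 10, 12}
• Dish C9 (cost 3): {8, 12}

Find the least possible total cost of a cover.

18

C3, C4, C7 together cover every nutrient (C3 ∪ C4 ∪ C7 = {5, 6, 7, 8, 9, 10, 11, 12, 13}); total cost 5 + 3 + 10 = 18.
The greedy pick C4, C5, C3, C7 costs 21; no covering selection beats 18.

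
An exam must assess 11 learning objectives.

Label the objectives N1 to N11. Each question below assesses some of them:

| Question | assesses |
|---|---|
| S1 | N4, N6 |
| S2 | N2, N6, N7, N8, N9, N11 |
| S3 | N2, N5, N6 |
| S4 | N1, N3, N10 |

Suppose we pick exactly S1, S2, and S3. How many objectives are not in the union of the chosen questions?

Union of S1, S2, S3 = {N2, N4, N5, N6, N7, N8, N9, N11}.
Not covered: N1, N3, N10 — 3 objectives.

3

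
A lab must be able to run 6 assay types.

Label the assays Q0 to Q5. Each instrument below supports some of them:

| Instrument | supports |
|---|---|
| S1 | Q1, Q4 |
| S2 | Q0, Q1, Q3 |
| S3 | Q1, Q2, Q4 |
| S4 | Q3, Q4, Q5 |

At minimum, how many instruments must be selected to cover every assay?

3

Take {S2, S3, S4}. Their union is {Q0, Q1, Q2, Q3, Q4, Q5}, which is all 6 assays.
Only S2 contains Q0, so S2 is forced; the remaining 3 assays need at least 2 more instruments (each remaining instrument adds at most 2) — so at least 3 instruments are needed, and 3 is optimal.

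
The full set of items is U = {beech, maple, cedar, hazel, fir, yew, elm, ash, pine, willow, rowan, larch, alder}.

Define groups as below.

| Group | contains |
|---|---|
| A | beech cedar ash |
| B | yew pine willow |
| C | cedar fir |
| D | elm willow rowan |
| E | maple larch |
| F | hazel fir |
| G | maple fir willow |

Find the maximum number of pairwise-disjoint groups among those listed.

4

A, D, E, F are pairwise disjoint (A={beech,cedar,ash}; D={elm,willow,rowan}; E={maple,larch}; F={hazel,fir}).
Every remaining group overlaps one of these, and no 5 of the listed groups are pairwise disjoint, so 4 is the maximum.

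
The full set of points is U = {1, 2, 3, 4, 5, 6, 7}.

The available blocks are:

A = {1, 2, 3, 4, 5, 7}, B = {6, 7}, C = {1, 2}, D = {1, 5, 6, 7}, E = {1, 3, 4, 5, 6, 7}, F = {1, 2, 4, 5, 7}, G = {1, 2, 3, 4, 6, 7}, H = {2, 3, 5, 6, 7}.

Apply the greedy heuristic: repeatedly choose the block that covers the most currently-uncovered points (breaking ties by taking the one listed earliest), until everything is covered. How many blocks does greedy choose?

2

Greedy: pick A (covers 6 new) → pick B (covers 1 new). Total picks: 2.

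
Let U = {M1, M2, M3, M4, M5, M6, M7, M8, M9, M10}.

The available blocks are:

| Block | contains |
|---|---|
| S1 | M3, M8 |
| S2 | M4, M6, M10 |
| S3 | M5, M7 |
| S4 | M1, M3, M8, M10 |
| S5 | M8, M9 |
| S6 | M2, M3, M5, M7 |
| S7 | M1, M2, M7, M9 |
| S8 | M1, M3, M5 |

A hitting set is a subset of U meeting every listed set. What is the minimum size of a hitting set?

H = {M3, M4, M7, M9} meets every block (each contains at least one member of H), and |H| = 4.
No choice of 3 elements meets every block, so 4 is the minimum.

4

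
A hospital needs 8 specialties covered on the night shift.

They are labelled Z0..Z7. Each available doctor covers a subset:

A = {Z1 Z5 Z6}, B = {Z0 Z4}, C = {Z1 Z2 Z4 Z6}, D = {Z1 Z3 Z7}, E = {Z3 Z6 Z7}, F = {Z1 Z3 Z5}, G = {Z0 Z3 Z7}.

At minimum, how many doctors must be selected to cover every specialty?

3

Take {A, C, G}. Their union is {Z0, Z1, Z2, Z3, Z4, Z5, Z6, Z7}, which is all 8 specialties.
Only C contains Z2, so C is forced; the remaining 4 specialties need at least 2 more doctors (each remaining doctor adds at most 3) — so at least 3 doctors are needed, and 3 is optimal.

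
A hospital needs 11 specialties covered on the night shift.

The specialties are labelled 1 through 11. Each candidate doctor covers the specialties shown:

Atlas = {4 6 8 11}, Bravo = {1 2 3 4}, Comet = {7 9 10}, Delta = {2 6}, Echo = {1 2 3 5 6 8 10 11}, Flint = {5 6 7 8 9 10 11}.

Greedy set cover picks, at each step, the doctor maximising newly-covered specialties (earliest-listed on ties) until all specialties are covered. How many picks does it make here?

3

Greedy: pick Echo (covers 8 new) → pick Comet (covers 2 new) → pick Atlas (covers 1 new). Total picks: 3.
(The true minimum cover uses only 2 doctors, so greedy is not optimal here.)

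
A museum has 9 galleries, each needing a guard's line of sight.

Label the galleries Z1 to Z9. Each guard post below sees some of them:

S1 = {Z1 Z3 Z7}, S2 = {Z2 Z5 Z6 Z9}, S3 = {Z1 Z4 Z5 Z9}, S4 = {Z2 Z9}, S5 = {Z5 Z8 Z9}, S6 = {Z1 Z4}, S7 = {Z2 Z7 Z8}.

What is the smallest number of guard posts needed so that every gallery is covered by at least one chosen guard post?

S1 and S2 and S6 and S7 together: S1 ∪ S2 ∪ S6 ∪ S7 = {Z1, Z2, Z3, Z4, Z5, Z6, Z7, Z8, Z9} — every gallery is covered.
No 3 of the 7 guard posts cover everything (all 35 combinations miss at least one gallery), so 4 is optimal.

4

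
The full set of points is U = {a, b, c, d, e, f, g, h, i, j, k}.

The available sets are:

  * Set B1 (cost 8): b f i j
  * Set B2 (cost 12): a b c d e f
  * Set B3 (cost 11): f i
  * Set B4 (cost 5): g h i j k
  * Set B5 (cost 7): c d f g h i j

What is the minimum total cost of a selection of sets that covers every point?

17

B2, B4 together cover every point (B2 ∪ B4 = {a, b, c, d, e, f, g, h, i, j, k}); total cost 12 + 5 = 17.
No covering selection has total cost below 17.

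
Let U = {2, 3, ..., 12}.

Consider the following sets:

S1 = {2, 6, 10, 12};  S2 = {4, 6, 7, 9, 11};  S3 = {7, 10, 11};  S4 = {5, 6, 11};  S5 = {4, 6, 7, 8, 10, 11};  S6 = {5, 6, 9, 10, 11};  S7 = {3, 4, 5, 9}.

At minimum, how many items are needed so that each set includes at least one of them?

3

H = {3, 10, 11} meets every set (each contains at least one member of H), and |H| = 3.
No choice of 2 items meets every set, so 3 is the minimum.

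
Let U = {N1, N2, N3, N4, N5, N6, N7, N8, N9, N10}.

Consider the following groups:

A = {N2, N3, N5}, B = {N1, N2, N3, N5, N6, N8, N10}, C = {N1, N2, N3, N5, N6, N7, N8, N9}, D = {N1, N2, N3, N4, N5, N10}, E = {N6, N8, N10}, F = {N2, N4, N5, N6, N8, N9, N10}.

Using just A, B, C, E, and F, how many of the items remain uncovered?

0

Union of A, B, C, E, F = {N1, N2, N3, N4, N5, N6, N7, N8, N9, N10} — that's every item, so 0 are uncovered.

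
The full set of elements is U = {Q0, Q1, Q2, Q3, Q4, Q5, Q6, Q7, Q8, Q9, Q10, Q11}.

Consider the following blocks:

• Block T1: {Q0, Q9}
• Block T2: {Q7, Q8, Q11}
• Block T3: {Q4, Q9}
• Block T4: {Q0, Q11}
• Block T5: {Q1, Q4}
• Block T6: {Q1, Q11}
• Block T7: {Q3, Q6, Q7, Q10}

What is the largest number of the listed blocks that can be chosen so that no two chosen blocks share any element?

T1, T5, T7 are pairwise disjoint (T1={Q0,Q9}; T5={Q1,Q4}; T7={Q3,Q6,Q7,Q10}).
Every remaining block overlaps one of these, and no 4 of the listed blocks are pairwise disjoint, so 3 is the maximum.

3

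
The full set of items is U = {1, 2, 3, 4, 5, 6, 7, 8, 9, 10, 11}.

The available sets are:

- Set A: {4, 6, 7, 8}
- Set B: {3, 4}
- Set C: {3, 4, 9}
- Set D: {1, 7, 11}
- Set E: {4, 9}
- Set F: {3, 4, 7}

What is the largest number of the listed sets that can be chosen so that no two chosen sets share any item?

2

C, D are pairwise disjoint (C={3,4,9}; D={1,7,11}).
Every remaining set overlaps one of these, and no 3 of the listed sets are pairwise disjoint, so 2 is the maximum.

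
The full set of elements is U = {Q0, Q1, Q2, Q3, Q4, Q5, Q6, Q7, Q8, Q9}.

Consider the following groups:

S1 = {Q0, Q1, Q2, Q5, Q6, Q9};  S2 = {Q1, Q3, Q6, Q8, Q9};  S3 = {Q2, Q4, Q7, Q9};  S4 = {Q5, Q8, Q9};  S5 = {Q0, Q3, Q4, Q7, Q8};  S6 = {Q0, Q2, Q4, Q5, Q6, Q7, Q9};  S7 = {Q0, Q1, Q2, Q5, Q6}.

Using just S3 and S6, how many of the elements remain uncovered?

Union of S3, S6 = {Q0, Q2, Q4, Q5, Q6, Q7, Q9}.
Not covered: Q1, Q3, Q8 — 3 elements.

3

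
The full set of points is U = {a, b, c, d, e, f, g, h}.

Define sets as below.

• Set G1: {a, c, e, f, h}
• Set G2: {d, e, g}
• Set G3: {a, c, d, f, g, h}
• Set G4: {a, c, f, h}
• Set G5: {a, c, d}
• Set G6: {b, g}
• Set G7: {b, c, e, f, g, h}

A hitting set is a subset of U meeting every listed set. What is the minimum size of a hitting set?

T = {a, g} meets every set (each contains at least one member of T), and |T| = 2.
The sets G5, G6 are pairwise disjoint, so any hitting set needs a separate point for each — at least 2. Hence 2 is optimal.

2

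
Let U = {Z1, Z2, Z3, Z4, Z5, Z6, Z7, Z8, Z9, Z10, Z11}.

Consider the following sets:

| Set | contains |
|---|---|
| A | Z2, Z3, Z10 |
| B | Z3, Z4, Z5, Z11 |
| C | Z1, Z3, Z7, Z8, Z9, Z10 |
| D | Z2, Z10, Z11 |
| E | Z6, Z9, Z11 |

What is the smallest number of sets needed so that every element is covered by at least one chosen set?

4

B, C, D, and E cover everything between them: the union {Z1, Z2, Z3, Z4, Z5, Z6, Z7, Z8, Z9, Z10, Z11} is all of U.
No 3 of the 5 sets cover everything (all 10 combinations miss at least one element), so 4 is optimal.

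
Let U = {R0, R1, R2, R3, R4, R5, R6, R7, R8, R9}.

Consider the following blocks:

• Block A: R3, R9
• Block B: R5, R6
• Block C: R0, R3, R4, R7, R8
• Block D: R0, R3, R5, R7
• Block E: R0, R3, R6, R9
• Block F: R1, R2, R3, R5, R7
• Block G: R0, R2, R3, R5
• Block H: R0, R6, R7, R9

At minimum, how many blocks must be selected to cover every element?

C and F and H together: C ∪ F ∪ H = {R0, R1, R2, R3, R4, R5, R6, R7, R8, R9} — every element is covered.
Only F contains R1, so F is forced; the remaining 5 elements need at least 2 more blocks (each remaining block adds at most 3) — so at least 3 blocks are needed, and 3 is optimal.

3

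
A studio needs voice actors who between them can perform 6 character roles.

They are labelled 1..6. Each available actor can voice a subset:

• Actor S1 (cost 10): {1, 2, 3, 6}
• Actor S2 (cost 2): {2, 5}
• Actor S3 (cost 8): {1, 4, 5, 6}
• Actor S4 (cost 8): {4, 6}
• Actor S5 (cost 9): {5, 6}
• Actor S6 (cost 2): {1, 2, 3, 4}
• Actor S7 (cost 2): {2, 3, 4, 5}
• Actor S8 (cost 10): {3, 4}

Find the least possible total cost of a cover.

10

S3, S7 together cover every role (S3 ∪ S7 = {1, 2, 3, 4, 5, 6}); total cost 8 + 2 = 10.
The greedy pick S6, S2, S3 costs 12; no covering selection beats 10.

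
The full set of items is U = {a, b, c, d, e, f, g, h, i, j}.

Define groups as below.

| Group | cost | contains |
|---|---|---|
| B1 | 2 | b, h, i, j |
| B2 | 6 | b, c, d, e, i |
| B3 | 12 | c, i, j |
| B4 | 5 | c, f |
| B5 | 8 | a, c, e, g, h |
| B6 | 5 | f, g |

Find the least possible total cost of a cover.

21

B1, B2, B5, B6 together cover every item (B1 ∪ B2 ∪ B5 ∪ B6 = {a, b, c, d, e, f, g, h, i, j}); total cost 2 + 6 + 8 + 5 = 21.
No covering selection has total cost below 21.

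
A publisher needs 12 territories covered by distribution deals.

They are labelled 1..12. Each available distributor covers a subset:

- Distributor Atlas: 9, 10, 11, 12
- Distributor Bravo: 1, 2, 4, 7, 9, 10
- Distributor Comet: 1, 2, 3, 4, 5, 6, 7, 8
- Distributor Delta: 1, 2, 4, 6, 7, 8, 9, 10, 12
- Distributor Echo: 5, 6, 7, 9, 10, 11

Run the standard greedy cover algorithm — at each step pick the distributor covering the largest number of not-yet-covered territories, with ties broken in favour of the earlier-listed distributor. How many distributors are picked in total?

Greedy: pick Delta (covers 9 new) → pick Comet (covers 2 new) → pick Atlas (covers 1 new). Total picks: 3.
(The true minimum cover uses only 2 distributors, so greedy is not optimal here.)

3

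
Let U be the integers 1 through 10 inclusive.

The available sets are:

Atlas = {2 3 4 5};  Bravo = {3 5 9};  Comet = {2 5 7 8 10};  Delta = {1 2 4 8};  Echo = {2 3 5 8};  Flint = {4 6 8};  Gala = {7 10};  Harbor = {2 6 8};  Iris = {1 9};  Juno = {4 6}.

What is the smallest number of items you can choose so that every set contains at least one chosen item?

4

The 4 items {1, 3, 6, 10} hit every set.
The sets Echo, Gala, Iris, Juno are pairwise disjoint, so any hitting set needs a separate item for each — at least 4. Hence 4 is optimal.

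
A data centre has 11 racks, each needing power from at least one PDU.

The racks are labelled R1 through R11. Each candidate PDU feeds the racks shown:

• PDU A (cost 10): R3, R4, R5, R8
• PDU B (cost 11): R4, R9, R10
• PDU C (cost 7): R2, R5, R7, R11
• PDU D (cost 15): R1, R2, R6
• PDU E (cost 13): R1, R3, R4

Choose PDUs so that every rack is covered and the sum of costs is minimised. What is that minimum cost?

43

A, B, C, D together cover every rack (A ∪ B ∪ C ∪ D = {R1, R2, R3, R4, R5, R6, R7, R8, R9, R10, R11}); total cost 10 + 11 + 7 + 15 = 43.
No covering selection has total cost below 43.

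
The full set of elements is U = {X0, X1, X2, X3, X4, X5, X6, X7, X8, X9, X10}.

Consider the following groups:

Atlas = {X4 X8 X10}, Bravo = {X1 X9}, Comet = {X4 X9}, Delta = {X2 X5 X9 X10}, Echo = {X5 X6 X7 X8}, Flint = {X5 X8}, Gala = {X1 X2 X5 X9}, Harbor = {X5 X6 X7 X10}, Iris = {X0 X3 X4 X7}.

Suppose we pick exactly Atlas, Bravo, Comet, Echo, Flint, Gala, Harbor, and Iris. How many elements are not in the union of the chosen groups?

0

Union of Atlas, Bravo, Comet, Echo, Flint, Gala, Harbor, Iris = {X0, X1, X2, X3, X4, X5, X6, X7, X8, X9, X10} — that's every element, so 0 are uncovered.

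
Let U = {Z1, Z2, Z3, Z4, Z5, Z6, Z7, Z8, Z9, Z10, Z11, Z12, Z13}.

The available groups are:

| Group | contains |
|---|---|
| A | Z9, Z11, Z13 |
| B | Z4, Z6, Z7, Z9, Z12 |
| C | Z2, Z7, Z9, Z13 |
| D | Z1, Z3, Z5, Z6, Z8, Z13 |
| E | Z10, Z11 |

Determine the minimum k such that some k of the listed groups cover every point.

4

Take {B, C, D, E}. Their union is {Z1, Z2, Z3, Z4, Z5, Z6, Z7, Z8, Z9, Z10, Z11, Z12, Z13}, which is all 13 points.
No 3 of the 5 groups cover everything (all 10 combinations miss at least one point), so 4 is optimal.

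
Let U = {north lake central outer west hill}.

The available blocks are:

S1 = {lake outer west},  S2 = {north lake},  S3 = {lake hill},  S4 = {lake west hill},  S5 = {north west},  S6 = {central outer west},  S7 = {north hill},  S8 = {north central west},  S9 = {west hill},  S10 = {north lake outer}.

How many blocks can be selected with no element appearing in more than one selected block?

2

S9, S10 are pairwise disjoint (S9={west,hill}; S10={north,lake,outer}).
Every remaining block overlaps one of these, and no 3 of the listed blocks are pairwise disjoint, so 2 is the maximum.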